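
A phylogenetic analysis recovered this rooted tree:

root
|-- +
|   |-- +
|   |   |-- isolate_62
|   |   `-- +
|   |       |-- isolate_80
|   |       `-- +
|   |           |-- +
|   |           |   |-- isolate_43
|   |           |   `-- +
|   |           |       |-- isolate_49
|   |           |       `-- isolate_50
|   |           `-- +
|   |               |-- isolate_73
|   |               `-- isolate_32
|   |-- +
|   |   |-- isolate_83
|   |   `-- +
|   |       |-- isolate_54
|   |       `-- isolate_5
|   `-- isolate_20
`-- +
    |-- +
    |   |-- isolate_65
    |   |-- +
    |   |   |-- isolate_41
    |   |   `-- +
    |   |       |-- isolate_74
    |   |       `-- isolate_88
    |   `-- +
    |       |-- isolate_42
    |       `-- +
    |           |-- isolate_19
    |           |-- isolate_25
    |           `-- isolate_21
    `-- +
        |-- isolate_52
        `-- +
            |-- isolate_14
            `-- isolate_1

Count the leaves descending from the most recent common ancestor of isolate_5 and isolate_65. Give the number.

22

The MRCA of isolate_5 and isolate_65 is the root, so the clade is the entire tree.
That clade contains 22 terminal taxa: isolate_1, isolate_14, isolate_19, isolate_20, isolate_21, isolate_25, isolate_32, isolate_41, isolate_42, isolate_43, isolate_49, isolate_5, isolate_50, isolate_52, isolate_54, isolate_62, isolate_65, isolate_73, isolate_74, isolate_80, isolate_83, isolate_88.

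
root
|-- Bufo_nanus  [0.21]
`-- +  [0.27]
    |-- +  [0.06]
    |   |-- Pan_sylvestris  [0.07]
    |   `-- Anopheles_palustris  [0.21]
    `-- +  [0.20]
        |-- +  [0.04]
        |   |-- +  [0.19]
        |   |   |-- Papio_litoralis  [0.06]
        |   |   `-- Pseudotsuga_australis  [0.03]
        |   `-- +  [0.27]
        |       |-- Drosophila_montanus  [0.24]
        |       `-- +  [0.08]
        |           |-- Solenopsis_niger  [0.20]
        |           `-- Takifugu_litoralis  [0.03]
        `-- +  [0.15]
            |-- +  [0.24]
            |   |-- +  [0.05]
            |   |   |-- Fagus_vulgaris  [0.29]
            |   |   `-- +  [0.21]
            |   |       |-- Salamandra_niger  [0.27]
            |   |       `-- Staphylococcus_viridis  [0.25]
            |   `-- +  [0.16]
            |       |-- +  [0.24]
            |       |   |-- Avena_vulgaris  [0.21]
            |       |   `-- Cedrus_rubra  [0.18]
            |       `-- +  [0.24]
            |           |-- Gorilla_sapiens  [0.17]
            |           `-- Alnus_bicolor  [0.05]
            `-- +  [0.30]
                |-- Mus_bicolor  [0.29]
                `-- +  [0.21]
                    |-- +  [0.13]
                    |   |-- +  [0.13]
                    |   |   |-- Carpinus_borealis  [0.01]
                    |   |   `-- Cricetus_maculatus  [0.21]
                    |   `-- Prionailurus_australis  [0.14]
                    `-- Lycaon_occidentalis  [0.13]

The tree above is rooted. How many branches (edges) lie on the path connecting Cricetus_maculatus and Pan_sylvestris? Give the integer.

9

The MRCA of Cricetus_maculatus and Pan_sylvestris is the node subtending ((Pan_sylvestris,Anopheles_palustris),(((Papio_litoralis,Pseudotsuga_australis),(Drosophila_montanus,(Solenopsis_niger,Takifugu_litoralis))),(((Fagus_vulgaris,(Salamandra_niger,Staphylococcus_viridis)),((Avena_vulgaris,Cedrus_rubra),(Gorilla_sapiens,Alnus_bicolor))),(Mus_bicolor,(((Carpinus_borealis,Cricetus_maculatus),Prionailurus_australis),Lycaon_occidentalis))))).
From Cricetus_maculatus up to that node: 7 branches. From Pan_sylvestris up to the same node: 2 branches. Total: 7 + 2 = 9.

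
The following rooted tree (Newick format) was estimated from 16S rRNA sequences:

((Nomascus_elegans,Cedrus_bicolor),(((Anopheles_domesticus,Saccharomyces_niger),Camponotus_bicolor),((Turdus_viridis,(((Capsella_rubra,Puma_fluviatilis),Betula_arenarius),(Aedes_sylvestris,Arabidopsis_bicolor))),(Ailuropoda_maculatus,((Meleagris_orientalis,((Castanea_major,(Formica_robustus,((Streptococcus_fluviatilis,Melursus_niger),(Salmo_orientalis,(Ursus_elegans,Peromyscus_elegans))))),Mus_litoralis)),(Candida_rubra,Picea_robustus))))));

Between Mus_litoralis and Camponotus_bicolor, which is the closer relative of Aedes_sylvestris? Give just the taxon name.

The MRCA of Aedes_sylvestris and Mus_litoralis subtends ((Turdus_viridis,(((Capsella_rubra,Puma_fluviatilis),Betula_arenarius),(Aedes_sylvestris,Arabidopsis_bicolor))),(Ailuropoda_maculatus,((Meleagris_orientalis,((Castanea_major,(Formica_robustus,((Streptococcus_fluviatilis,Melursus_niger),(Salmo_orientalis,(Ursus_elegans,Peromyscus_elegans))))),Mus_litoralis)),(Candida_rubra,Picea_robustus)))) (18 taxa).
The MRCA of Aedes_sylvestris and Camponotus_bicolor subtends (((Anopheles_domesticus,Saccharomyces_niger),Camponotus_bicolor),((Turdus_viridis,(((Capsella_rubra,Puma_fluviatilis),Betula_arenarius),(Aedes_sylvestris,Arabidopsis_bicolor))),(Ailuropoda_maculatus,((Meleagris_orientalis,((Castanea_major,(Formica_robustus,((Streptococcus_fluviatilis,Melursus_niger),(Salmo_orientalis,(Ursus_elegans,Peromyscus_elegans))))),Mus_litoralis)),(Candida_rubra,Picea_robustus))))) (21 taxa).
The first is nested inside the second, so Aedes_sylvestris shares a more recent common ancestor with Mus_litoralis.

Mus_litoralis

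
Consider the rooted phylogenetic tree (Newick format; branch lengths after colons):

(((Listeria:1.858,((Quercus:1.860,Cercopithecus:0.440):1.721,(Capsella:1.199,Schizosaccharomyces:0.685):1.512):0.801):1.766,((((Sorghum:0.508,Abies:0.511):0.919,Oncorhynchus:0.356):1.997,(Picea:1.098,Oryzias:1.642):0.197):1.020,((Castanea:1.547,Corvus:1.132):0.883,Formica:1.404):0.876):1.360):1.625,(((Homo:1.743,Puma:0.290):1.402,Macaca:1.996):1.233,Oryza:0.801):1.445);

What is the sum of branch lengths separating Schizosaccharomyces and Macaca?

The path runs Schizosaccharomyces → … → MRCA → … → Macaca; the MRCA is the root of the tree.
Branch lengths along that path: 0.685 + 1.512 + 0.801 + 1.766 + 1.625 + 1.445 + 1.233 + 1.996 = 11.063.

11.063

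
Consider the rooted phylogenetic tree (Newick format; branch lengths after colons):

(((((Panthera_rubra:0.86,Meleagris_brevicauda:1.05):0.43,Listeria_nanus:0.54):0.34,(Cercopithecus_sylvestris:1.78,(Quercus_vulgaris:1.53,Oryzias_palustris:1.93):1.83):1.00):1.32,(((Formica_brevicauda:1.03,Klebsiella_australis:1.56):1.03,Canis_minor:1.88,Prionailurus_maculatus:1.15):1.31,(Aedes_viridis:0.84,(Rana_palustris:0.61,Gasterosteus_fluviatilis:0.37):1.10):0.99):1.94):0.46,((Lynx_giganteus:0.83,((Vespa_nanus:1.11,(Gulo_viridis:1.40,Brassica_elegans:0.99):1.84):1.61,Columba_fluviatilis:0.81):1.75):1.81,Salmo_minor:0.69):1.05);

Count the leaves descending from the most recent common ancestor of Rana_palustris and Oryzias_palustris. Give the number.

The MRCA of Rana_palustris and Oryzias_palustris is the node subtending ((((Panthera_rubra,Meleagris_brevicauda),Listeria_nanus),(Cercopithecus_sylvestris,(Quercus_vulgaris,Oryzias_palustris))),(((Formica_brevicauda,Klebsiella_australis),Canis_minor,Prionailurus_maculatus),(Aedes_viridis,(Rana_palustris,Gasterosteus_fluviatilis)))).
That clade contains 13 terminal taxa: Aedes_viridis, Canis_minor, Cercopithecus_sylvestris, Formica_brevicauda, Gasterosteus_fluviatilis, Klebsiella_australis, Listeria_nanus, Meleagris_brevicauda, Oryzias_palustris, Panthera_rubra, Prionailurus_maculatus, Quercus_vulgaris, Rana_palustris.

13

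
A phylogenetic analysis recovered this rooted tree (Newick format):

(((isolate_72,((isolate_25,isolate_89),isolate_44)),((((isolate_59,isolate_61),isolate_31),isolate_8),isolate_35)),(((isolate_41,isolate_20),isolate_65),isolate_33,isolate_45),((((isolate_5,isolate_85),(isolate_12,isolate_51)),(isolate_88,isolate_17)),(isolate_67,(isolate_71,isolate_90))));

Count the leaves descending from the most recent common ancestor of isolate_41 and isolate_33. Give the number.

The MRCA of isolate_41 and isolate_33 is the node subtending (((isolate_41,isolate_20),isolate_65),isolate_33,isolate_45).
That clade contains 5 terminal taxa: isolate_20, isolate_33, isolate_41, isolate_45, isolate_65.

5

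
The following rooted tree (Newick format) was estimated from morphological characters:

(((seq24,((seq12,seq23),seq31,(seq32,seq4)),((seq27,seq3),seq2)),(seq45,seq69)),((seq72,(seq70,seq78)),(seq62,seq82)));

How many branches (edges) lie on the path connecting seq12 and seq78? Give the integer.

9

The MRCA of seq12 and seq78 is the root of the tree.
From seq12 up to that node: 5 branches. From seq78 up to the same node: 4 branches. Total: 5 + 4 = 9.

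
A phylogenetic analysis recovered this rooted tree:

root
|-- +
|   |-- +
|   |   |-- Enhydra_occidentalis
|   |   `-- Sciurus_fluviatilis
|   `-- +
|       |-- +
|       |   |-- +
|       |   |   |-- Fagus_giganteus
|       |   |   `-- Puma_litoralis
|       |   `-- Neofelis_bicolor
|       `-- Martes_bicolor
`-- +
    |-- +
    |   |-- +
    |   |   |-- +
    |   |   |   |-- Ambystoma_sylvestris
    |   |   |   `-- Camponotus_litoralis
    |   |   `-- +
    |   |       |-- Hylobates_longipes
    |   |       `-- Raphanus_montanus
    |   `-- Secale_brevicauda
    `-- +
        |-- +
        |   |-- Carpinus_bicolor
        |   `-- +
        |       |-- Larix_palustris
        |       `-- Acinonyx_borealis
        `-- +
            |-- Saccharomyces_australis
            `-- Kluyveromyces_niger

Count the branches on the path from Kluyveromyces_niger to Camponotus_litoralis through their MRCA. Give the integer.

The MRCA of Kluyveromyces_niger and Camponotus_litoralis is the node subtending ((((Ambystoma_sylvestris,Camponotus_litoralis),(Hylobates_longipes,Raphanus_montanus)),Secale_brevicauda),((Carpinus_bicolor,(Larix_palustris,Acinonyx_borealis)),(Saccharomyces_australis,Kluyveromyces_niger))).
From Kluyveromyces_niger up to that node: 3 branches. From Camponotus_litoralis up to the same node: 4 branches. Total: 3 + 4 = 7.

7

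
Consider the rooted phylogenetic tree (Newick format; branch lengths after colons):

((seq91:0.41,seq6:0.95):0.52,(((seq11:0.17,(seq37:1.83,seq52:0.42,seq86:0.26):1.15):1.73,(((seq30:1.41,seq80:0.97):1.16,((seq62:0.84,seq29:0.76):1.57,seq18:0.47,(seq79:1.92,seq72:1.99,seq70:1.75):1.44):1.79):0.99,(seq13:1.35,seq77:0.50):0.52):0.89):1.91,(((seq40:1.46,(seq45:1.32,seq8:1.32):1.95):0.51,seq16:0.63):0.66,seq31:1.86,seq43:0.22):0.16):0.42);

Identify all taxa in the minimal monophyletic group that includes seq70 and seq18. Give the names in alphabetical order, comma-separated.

seq18, seq29, seq62, seq70, seq72, seq79

Tracing seq70: it sits inside (seq79,seq72,seq70).
Tracing seq18: it sits inside ((seq62,seq29),seq18,(seq79,seq72,seq70)).
The smallest clade enclosing both is ((seq62,seq29),seq18,(seq79,seq72,seq70)); the answer is its 6 terminal taxa in alphabetical order.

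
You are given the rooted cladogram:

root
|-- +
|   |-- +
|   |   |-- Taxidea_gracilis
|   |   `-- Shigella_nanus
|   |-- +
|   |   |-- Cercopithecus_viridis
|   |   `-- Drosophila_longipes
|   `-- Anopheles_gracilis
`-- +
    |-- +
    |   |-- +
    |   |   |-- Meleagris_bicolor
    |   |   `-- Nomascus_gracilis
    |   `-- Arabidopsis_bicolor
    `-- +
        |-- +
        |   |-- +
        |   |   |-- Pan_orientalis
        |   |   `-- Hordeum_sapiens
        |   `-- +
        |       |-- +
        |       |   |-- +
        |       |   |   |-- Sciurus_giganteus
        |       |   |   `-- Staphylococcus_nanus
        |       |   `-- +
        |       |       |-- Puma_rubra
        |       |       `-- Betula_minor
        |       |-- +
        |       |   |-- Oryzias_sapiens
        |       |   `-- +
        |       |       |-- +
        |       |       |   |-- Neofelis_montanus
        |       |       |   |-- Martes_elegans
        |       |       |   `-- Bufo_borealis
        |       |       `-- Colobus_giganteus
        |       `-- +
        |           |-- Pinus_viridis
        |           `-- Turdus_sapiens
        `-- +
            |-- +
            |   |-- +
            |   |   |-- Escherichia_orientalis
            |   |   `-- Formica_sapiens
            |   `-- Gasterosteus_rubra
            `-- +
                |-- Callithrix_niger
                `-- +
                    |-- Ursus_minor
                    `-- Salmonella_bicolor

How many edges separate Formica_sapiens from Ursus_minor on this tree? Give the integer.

6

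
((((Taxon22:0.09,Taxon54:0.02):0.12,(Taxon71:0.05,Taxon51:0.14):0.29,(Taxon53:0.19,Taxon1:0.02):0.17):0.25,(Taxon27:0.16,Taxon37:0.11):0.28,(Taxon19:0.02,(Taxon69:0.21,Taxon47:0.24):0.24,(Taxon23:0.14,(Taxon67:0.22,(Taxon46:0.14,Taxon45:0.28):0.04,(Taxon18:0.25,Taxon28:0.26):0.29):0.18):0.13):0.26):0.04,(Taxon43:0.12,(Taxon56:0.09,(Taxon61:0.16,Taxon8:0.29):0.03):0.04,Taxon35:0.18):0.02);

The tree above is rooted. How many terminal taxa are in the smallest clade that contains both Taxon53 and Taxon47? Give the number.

The MRCA of Taxon53 and Taxon47 is the node subtending (((Taxon22,Taxon54),(Taxon71,Taxon51),(Taxon53,Taxon1)),(Taxon27,Taxon37),(Taxon19,(Taxon69,Taxon47),(Taxon23,(Taxon67,(Taxon46,Taxon45),(Taxon18,Taxon28))))).
That clade contains 17 terminal taxa: Taxon1, Taxon18, Taxon19, Taxon22, Taxon23, Taxon27, Taxon28, Taxon37, Taxon45, Taxon46, Taxon47, Taxon51, Taxon53, Taxon54, Taxon67, Taxon69, Taxon71.

17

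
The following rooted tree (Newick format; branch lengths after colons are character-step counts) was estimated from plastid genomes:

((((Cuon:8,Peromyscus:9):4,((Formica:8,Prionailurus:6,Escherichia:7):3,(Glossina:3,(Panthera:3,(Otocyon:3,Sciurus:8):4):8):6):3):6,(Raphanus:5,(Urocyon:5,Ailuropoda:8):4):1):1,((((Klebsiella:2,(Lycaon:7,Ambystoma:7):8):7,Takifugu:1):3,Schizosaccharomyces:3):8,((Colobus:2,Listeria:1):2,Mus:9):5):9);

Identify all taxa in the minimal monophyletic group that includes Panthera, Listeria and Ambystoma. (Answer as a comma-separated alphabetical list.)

Ailuropoda, Ambystoma, Colobus, Cuon, Escherichia, Formica, Glossina, Klebsiella, Listeria, Lycaon, Mus, Otocyon, Panthera, Peromyscus, Prionailurus, Raphanus, Schizosaccharomyces, Sciurus, Takifugu, Urocyon

Tracing Panthera: it sits inside (Panthera,(Otocyon,Sciurus)).
Tracing Listeria: it sits inside (Colobus,Listeria).
Tracing Ambystoma: it sits inside (Lycaon,Ambystoma).
The smallest clade enclosing all 3 is the whole tree (their MRCA is the root), so the answer is all 20 tips in alphabetical order.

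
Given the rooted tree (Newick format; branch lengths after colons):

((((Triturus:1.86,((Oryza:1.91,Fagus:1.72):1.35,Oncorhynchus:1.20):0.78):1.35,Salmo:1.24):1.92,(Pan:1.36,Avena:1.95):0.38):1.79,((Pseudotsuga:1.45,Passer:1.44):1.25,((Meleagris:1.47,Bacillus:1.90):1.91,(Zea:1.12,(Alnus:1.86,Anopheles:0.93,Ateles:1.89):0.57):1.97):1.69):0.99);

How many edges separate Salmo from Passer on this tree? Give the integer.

The MRCA of Salmo and Passer is the root of the tree.
From Salmo up to that node: 3 branches. From Passer up to the same node: 3 branches. Total: 3 + 3 = 6.

6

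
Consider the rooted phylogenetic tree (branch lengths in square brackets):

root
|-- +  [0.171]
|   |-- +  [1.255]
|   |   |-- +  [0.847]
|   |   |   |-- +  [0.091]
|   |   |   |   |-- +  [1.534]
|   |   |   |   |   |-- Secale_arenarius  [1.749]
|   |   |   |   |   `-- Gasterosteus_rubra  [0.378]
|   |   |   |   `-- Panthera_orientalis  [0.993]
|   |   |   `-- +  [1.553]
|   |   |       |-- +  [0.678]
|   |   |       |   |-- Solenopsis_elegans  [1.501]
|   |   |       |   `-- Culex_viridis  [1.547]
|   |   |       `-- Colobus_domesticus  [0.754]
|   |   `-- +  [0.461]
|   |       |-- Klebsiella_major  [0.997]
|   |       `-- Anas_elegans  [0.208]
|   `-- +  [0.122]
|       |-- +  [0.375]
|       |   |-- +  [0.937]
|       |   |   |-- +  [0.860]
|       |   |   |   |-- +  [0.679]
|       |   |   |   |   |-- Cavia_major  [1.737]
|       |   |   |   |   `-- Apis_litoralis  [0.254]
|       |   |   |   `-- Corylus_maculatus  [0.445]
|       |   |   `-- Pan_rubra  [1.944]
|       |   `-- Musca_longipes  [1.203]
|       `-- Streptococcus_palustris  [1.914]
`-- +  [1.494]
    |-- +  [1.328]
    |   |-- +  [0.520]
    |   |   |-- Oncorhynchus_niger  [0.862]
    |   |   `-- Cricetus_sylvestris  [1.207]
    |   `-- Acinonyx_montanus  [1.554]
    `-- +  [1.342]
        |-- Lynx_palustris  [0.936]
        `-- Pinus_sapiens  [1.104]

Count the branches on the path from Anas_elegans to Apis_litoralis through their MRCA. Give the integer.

9

The MRCA of Anas_elegans and Apis_litoralis is the node subtending (((((Secale_arenarius,Gasterosteus_rubra),Panthera_orientalis),((Solenopsis_elegans,Culex_viridis),Colobus_domesticus)),(Klebsiella_major,Anas_elegans)),(((((Cavia_major,Apis_litoralis),Corylus_maculatus),Pan_rubra),Musca_longipes),Streptococcus_palustris)).
From Anas_elegans up to that node: 3 branches. From Apis_litoralis up to the same node: 6 branches. Total: 3 + 6 = 9.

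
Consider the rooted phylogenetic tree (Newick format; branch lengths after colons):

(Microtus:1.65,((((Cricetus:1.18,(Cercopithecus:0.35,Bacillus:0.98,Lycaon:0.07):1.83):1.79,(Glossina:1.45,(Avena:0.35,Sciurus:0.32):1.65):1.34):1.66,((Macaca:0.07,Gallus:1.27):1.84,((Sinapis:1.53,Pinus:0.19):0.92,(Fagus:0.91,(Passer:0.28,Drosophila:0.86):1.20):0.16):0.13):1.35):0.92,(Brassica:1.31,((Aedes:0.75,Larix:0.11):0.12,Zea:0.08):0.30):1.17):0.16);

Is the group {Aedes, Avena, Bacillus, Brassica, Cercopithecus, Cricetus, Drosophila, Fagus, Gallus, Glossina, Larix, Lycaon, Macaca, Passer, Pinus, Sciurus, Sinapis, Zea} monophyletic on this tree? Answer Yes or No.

Yes

The most recent common ancestor of these taxa subtends ((((Cricetus,(Cercopithecus,Bacillus,Lycaon)),(Glossina,(Avena,Sciurus))),((Macaca,Gallus),((Sinapis,Pinus),(Fagus,(Passer,Drosophila))))),(Brassica,((Aedes,Larix),Zea))).
That clade has exactly 18 tips — every listed taxon and nothing else — so the group is monophyletic.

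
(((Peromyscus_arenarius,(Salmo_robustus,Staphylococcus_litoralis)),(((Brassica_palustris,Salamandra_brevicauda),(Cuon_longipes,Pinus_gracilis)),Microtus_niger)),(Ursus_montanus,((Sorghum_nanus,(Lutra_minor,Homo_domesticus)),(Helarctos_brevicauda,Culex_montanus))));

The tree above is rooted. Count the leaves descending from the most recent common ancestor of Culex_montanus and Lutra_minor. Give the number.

The MRCA of Culex_montanus and Lutra_minor is the node subtending ((Sorghum_nanus,(Lutra_minor,Homo_domesticus)),(Helarctos_brevicauda,Culex_montanus)).
That clade contains 5 terminal taxa: Culex_montanus, Helarctos_brevicauda, Homo_domesticus, Lutra_minor, Sorghum_nanus.

5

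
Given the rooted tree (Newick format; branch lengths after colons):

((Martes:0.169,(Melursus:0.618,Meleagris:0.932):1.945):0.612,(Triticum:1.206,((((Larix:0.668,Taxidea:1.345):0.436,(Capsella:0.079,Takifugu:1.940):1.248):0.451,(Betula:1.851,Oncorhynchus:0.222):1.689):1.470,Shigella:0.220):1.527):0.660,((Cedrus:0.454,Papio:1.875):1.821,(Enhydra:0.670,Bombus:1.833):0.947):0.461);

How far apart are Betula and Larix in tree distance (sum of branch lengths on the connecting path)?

The path runs Betula → … → MRCA → … → Larix; the MRCA is the node subtending (((Larix,Taxidea),(Capsella,Takifugu)),(Betula,Oncorhynchus)).
Branch lengths along that path: 1.851 + 1.689 + 0.451 + 0.436 + 0.668 = 5.095.

5.095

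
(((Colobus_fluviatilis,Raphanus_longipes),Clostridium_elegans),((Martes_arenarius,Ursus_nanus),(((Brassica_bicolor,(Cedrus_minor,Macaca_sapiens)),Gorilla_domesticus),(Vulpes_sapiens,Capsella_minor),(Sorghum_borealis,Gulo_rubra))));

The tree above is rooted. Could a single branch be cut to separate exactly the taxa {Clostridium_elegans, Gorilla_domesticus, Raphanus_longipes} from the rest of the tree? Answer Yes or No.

No

The MRCA of the listed taxa is the root, so the smallest clade containing them is the whole tree.
That clade also contains Brassica_bicolor, Capsella_minor, Cedrus_minor, Colobus_fluviatilis, Gulo_rubra, Macaca_sapiens, Martes_arenarius, Sorghum_borealis, Ursus_nanus, Vulpes_sapiens, which are not in the proposed group, so the group is not monophyletic.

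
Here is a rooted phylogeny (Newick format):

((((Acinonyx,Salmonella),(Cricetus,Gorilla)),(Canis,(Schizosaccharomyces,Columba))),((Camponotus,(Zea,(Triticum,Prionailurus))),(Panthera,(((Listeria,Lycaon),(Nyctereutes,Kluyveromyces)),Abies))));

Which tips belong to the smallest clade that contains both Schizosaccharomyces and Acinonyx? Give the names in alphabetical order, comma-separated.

Acinonyx, Canis, Columba, Cricetus, Gorilla, Salmonella, Schizosaccharomyces

Tracing Schizosaccharomyces: it sits inside (Schizosaccharomyces,Columba).
Tracing Acinonyx: it sits inside (Acinonyx,Salmonella).
The smallest clade enclosing both is (((Acinonyx,Salmonella),(Cricetus,Gorilla)),(Canis,(Schizosaccharomyces,Columba))); the answer is its 7 terminal taxa in alphabetical order.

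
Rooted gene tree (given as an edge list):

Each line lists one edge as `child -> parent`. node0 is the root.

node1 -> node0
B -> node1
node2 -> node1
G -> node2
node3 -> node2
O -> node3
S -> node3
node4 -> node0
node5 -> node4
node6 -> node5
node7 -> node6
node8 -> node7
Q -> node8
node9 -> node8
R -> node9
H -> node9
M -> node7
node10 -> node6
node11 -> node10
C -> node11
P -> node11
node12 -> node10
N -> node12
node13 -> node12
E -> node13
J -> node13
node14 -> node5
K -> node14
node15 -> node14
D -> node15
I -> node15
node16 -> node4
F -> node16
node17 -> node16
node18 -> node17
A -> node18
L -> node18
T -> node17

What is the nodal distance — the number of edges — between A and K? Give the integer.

7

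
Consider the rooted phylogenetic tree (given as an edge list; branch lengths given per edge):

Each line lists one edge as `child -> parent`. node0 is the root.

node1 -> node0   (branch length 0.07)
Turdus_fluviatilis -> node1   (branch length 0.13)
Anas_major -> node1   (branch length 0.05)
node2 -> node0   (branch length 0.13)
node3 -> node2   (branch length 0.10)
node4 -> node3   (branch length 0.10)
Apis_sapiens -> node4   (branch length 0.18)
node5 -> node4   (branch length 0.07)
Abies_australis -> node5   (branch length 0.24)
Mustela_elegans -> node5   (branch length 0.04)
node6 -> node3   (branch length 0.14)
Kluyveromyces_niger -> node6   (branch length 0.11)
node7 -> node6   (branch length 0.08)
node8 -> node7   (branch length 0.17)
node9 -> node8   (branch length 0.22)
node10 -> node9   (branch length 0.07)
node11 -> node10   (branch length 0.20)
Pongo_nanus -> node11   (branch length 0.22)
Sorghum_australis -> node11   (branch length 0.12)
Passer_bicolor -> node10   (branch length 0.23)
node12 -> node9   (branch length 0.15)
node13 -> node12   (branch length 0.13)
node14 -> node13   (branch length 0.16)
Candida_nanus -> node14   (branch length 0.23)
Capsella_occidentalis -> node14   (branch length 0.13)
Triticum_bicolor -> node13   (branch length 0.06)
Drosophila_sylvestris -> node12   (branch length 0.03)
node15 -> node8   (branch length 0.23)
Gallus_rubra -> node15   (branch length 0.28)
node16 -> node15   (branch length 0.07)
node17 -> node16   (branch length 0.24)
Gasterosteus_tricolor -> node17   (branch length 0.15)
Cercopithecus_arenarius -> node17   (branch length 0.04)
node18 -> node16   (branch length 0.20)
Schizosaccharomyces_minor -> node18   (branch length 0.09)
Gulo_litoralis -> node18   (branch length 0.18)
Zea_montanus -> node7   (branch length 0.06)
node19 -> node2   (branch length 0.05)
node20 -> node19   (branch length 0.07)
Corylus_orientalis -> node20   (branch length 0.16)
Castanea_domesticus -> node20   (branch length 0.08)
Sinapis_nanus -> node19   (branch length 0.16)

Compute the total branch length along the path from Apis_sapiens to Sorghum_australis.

1.28

The path runs Apis_sapiens → … → MRCA → … → Sorghum_australis; the MRCA is the node subtending ((Apis_sapiens,(Abies_australis,Mustela_elegans)),(Kluyveromyces_niger,(((((Pongo_nanus,Sorghum_australis),Passer_bicolor),(((Candida_nanus,Capsella_occidentalis),Triticum_bicolor),Drosophila_sylvestris)),(Gallus_rubra,((Gasterosteus_tricolor,Cercopithecus_arenarius),(Schizosaccharomyces_minor,Gulo_litoralis)))),Zea_montanus))).
Branch lengths along that path: 0.18 + 0.10 + 0.14 + 0.08 + 0.17 + 0.22 + 0.07 + 0.20 + 0.12 = 1.28.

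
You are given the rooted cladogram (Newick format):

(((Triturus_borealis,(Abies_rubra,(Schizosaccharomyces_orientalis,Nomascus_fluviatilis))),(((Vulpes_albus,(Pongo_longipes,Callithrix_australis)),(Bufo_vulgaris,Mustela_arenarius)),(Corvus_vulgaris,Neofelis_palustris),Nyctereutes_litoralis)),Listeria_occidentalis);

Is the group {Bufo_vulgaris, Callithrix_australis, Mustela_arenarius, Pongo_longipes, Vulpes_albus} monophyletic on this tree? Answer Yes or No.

The most recent common ancestor of these taxa subtends ((Vulpes_albus,(Pongo_longipes,Callithrix_australis)),(Bufo_vulgaris,Mustela_arenarius)).
That clade has exactly 5 tips — every listed taxon and nothing else — so the group is monophyletic.

Yes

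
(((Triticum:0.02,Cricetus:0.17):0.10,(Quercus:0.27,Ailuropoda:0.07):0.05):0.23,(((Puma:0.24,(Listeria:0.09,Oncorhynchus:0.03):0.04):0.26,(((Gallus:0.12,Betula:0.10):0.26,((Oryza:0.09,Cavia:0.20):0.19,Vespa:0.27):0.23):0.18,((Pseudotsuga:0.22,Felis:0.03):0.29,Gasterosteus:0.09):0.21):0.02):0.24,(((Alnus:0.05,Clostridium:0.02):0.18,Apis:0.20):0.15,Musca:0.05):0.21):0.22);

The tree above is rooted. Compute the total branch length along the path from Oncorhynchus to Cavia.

1.15

The path runs Oncorhynchus → … → MRCA → … → Cavia; the MRCA is the node subtending ((Puma,(Listeria,Oncorhynchus)),(((Gallus,Betula),((Oryza,Cavia),Vespa)),((Pseudotsuga,Felis),Gasterosteus))).
Branch lengths along that path: 0.03 + 0.04 + 0.26 + 0.02 + 0.18 + 0.23 + 0.19 + 0.20 = 1.15.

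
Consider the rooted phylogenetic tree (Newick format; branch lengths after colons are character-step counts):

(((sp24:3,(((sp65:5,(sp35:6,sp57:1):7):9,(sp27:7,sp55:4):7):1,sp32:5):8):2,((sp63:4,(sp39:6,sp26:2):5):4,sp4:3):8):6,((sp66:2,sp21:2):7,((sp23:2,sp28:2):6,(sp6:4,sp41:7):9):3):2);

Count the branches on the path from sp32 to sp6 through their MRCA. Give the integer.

8

The MRCA of sp32 and sp6 is the root of the tree.
From sp32 up to that node: 4 branches. From sp6 up to the same node: 4 branches. Total: 4 + 4 = 8.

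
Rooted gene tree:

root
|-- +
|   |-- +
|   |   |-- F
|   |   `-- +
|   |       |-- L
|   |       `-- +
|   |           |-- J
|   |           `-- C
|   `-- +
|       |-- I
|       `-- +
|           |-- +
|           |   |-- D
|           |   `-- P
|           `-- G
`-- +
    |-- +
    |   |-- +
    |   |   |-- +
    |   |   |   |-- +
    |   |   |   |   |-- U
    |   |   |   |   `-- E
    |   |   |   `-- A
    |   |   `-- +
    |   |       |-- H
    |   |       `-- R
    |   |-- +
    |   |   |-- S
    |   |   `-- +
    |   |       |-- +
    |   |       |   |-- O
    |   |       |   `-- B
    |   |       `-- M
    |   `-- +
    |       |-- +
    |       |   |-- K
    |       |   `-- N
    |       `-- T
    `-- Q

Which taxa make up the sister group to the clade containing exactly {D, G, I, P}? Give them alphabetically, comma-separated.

C, F, J, L

The clade containing exactly {D, G, I, P} attaches to the tree at the node subtending ((F,(L,(J,C))),(I,((D,P),G))).
The other lineage descending from that same node — the sister group — is (F,(L,(J,C))); its 4 tips in alphabetical order are the answer.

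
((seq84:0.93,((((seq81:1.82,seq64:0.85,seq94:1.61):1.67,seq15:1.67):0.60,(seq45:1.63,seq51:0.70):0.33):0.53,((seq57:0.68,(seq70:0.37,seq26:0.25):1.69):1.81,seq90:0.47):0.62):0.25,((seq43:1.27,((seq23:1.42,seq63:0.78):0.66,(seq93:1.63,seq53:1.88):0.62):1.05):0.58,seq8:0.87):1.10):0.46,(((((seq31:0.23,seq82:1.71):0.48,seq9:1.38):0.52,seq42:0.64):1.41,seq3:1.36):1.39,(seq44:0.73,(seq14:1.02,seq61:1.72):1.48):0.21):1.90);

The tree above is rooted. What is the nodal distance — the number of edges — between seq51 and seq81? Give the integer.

5

The MRCA of seq51 and seq81 is the node subtending (((seq81,seq64,seq94),seq15),(seq45,seq51)).
From seq51 up to that node: 2 branches. From seq81 up to the same node: 3 branches. Total: 2 + 3 = 5.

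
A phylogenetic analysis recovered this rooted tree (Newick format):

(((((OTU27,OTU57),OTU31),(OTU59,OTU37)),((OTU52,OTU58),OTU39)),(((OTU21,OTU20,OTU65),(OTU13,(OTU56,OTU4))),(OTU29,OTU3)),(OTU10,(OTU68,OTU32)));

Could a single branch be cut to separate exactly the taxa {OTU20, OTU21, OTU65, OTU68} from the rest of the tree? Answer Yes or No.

No

The MRCA of the listed taxa is the root, so the smallest clade containing them is the whole tree.
That clade also contains OTU10, OTU13, OTU27, OTU29, OTU3, OTU31, OTU32, OTU37, OTU39, OTU4, OTU52, OTU56, OTU57, OTU58, OTU59, which are not in the proposed group, so the group is not monophyletic.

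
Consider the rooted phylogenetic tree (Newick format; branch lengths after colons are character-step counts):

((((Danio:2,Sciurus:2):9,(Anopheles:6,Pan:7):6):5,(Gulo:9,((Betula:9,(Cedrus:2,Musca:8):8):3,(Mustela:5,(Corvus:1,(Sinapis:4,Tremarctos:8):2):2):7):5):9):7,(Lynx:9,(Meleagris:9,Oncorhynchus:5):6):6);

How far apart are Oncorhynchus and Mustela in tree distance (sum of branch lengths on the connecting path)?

50

The path runs Oncorhynchus → … → MRCA → … → Mustela; the MRCA is the root of the tree.
Branch lengths along that path: 5 + 6 + 6 + 7 + 9 + 5 + 7 + 5 = 50.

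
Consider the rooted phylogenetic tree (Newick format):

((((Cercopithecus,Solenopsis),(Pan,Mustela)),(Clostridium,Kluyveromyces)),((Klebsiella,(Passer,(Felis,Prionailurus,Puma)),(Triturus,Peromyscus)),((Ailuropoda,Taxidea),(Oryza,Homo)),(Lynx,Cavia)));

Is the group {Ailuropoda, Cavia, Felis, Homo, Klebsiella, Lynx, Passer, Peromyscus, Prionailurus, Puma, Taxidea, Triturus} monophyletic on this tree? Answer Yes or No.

No

The MRCA of the listed taxa subtends ((Klebsiella,(Passer,(Felis,Prionailurus,Puma)),(Triturus,Peromyscus)),((Ailuropoda,Taxidea),(Oryza,Homo)),(Lynx,Cavia)).
That clade also contains Oryza, which is not in the proposed group, so the group is not monophyletic.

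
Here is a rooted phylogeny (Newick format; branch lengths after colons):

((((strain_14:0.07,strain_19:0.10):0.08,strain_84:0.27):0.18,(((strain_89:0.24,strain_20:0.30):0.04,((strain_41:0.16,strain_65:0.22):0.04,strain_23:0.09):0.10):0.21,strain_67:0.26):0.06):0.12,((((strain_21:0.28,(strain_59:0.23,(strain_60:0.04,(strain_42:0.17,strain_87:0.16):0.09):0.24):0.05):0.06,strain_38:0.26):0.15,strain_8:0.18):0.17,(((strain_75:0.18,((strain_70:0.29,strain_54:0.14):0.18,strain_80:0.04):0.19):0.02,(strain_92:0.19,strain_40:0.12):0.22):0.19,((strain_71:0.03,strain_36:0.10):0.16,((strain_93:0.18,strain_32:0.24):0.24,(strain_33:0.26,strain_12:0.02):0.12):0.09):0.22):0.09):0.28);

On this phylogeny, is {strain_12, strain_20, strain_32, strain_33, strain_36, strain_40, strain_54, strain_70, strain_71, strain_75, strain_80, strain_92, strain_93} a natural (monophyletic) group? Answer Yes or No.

No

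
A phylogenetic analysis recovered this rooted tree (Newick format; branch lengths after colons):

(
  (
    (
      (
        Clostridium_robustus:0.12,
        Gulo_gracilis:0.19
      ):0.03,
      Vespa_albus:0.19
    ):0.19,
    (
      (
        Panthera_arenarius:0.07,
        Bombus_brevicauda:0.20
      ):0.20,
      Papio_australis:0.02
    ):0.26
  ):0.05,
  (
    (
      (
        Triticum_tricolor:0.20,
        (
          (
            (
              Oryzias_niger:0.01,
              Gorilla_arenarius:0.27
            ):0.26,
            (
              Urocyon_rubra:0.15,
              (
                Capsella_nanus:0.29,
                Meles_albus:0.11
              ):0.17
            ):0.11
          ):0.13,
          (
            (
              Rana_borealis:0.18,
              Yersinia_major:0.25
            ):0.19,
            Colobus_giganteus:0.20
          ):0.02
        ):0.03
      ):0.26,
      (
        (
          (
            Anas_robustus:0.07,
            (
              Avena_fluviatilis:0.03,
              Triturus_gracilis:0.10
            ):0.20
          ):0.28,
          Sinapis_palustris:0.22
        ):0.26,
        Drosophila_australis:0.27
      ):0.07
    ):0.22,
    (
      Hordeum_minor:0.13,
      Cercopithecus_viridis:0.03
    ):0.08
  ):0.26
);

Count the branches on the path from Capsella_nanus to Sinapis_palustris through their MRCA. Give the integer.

The MRCA of Capsella_nanus and Sinapis_palustris is the node subtending ((Triticum_tricolor,(((Oryzias_niger,Gorilla_arenarius),(Urocyon_rubra,(Capsella_nanus,Meles_albus))),((Rana_borealis,Yersinia_major),Colobus_giganteus))),(((Anas_robustus,(Avena_fluviatilis,Triturus_gracilis)),Sinapis_palustris),Drosophila_australis)).
From Capsella_nanus up to that node: 6 branches. From Sinapis_palustris up to the same node: 3 branches. Total: 6 + 3 = 9.

9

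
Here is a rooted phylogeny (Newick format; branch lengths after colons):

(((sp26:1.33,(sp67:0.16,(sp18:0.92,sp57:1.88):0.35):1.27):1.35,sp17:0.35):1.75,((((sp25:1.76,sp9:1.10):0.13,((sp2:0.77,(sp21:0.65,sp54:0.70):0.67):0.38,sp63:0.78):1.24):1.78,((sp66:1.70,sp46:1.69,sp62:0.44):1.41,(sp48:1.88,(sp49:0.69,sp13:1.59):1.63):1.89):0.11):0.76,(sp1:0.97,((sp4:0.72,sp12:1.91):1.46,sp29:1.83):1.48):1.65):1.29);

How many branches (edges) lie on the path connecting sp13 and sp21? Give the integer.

9

The MRCA of sp13 and sp21 is the node subtending (((sp25,sp9),((sp2,(sp21,sp54)),sp63)),((sp66,sp46,sp62),(sp48,(sp49,sp13)))).
From sp13 up to that node: 4 branches. From sp21 up to the same node: 5 branches. Total: 4 + 5 = 9.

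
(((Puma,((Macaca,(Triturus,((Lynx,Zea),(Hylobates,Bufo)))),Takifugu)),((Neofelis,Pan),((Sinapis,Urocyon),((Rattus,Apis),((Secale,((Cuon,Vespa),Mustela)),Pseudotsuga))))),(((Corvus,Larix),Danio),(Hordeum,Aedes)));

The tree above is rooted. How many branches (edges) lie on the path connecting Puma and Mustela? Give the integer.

9

The MRCA of Puma and Mustela is the node subtending ((Puma,((Macaca,(Triturus,((Lynx,Zea),(Hylobates,Bufo)))),Takifugu)),((Neofelis,Pan),((Sinapis,Urocyon),((Rattus,Apis),((Secale,((Cuon,Vespa),Mustela)),Pseudotsuga))))).
From Puma up to that node: 2 branches. From Mustela up to the same node: 7 branches. Total: 2 + 7 = 9.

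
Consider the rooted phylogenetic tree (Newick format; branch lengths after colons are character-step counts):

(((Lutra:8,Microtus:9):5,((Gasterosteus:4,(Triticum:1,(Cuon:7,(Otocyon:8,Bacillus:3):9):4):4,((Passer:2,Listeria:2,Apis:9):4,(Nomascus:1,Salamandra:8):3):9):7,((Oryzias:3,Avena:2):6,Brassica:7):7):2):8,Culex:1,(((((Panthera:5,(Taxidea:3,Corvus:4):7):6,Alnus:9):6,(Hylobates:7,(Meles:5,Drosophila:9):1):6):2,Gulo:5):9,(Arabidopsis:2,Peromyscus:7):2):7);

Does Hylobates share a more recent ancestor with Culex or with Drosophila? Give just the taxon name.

Drosophila

The MRCA of Hylobates and Drosophila subtends (Hylobates,(Meles,Drosophila)) (3 taxa).
The MRCA of Hylobates and Culex is the root, subtending the entire tree (26 taxa).
The first is nested inside the second, so Hylobates shares a more recent common ancestor with Drosophila.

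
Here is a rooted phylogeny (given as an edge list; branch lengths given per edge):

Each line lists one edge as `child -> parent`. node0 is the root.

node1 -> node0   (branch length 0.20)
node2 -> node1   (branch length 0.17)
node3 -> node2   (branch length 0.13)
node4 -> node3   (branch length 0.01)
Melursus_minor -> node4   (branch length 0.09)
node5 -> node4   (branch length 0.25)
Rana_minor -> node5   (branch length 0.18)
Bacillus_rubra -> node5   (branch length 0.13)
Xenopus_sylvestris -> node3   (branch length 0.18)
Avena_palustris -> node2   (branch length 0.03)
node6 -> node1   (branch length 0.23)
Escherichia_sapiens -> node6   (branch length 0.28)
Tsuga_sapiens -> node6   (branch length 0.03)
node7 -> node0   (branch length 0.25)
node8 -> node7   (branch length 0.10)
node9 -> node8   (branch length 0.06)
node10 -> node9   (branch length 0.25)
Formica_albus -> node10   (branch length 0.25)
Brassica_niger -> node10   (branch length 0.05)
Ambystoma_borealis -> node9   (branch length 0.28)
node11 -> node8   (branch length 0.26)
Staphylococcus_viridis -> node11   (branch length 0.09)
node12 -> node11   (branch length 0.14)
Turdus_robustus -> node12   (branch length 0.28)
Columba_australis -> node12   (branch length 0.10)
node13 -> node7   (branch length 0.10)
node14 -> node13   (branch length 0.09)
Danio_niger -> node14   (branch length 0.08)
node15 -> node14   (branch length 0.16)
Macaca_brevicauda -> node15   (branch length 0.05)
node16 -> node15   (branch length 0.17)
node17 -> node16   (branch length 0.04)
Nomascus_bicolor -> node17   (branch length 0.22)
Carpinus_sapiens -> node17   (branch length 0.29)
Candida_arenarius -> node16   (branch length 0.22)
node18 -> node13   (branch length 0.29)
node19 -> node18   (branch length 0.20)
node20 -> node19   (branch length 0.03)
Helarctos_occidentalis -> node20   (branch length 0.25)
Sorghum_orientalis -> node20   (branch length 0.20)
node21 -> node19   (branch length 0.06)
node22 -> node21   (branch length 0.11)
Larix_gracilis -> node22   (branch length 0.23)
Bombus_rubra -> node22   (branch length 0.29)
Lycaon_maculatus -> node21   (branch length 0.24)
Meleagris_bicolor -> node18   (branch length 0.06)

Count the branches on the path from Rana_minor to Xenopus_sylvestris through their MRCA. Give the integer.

4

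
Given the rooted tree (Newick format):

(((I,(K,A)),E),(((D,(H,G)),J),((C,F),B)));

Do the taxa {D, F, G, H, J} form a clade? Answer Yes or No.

The MRCA of the listed taxa subtends (((D,(H,G)),J),((C,F),B)).
That clade also contains B, C, which are not in the proposed group, so the group is not monophyletic.

No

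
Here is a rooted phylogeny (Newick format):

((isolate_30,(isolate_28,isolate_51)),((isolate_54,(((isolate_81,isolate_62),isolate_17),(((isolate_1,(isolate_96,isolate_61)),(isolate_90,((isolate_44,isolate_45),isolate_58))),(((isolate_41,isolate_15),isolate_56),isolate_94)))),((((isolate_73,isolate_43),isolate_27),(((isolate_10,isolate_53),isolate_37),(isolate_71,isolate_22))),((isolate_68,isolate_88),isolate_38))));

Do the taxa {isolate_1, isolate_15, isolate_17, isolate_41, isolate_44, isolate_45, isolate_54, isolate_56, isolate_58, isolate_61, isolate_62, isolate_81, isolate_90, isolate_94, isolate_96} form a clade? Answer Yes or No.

The most recent common ancestor of these taxa subtends (isolate_54,(((isolate_81,isolate_62),isolate_17),(((isolate_1,(isolate_96,isolate_61)),(isolate_90,((isolate_44,isolate_45),isolate_58))),(((isolate_41,isolate_15),isolate_56),isolate_94)))).
That clade has exactly 15 tips — every listed taxon and nothing else — so the group is monophyletic.

Yes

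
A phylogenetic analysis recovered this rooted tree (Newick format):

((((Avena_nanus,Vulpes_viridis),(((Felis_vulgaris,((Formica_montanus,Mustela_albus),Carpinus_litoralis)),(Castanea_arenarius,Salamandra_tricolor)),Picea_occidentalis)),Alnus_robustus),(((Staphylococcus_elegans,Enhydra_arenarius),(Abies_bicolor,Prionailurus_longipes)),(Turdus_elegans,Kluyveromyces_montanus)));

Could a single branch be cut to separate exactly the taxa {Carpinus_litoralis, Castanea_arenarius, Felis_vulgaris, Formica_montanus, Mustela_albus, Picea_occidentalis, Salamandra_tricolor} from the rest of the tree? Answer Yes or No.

Yes

The most recent common ancestor of these taxa subtends (((Felis_vulgaris,((Formica_montanus,Mustela_albus),Carpinus_litoralis)),(Castanea_arenarius,Salamandra_tricolor)),Picea_occidentalis).
That clade has exactly 7 tips — every listed taxon and nothing else — so the group is monophyletic.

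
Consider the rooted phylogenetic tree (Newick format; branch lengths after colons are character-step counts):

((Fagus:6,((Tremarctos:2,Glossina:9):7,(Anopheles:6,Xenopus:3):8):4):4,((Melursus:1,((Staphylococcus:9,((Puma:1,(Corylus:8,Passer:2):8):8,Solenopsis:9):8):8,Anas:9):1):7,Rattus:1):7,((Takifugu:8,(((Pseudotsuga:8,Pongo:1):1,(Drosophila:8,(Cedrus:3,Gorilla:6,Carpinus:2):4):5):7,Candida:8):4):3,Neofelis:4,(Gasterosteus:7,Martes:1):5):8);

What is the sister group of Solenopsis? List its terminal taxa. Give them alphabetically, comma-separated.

Corylus, Passer, Puma

Solenopsis attaches to the tree at the node subtending ((Puma,(Corylus,Passer)),Solenopsis).
The other lineage descending from that same node — the sister group — is (Puma,(Corylus,Passer)); its 3 tips in alphabetical order are the answer.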